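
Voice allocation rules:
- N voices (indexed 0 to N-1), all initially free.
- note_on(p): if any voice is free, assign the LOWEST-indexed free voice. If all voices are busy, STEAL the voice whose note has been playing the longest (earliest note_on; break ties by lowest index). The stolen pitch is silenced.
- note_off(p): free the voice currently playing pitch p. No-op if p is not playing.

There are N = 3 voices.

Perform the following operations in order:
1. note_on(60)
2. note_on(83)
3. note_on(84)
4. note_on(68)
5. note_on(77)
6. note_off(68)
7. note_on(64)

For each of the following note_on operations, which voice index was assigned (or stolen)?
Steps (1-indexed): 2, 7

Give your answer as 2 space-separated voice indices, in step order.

Op 1: note_on(60): voice 0 is free -> assigned | voices=[60 - -]
Op 2: note_on(83): voice 1 is free -> assigned | voices=[60 83 -]
Op 3: note_on(84): voice 2 is free -> assigned | voices=[60 83 84]
Op 4: note_on(68): all voices busy, STEAL voice 0 (pitch 60, oldest) -> assign | voices=[68 83 84]
Op 5: note_on(77): all voices busy, STEAL voice 1 (pitch 83, oldest) -> assign | voices=[68 77 84]
Op 6: note_off(68): free voice 0 | voices=[- 77 84]
Op 7: note_on(64): voice 0 is free -> assigned | voices=[64 77 84]

Answer: 1 0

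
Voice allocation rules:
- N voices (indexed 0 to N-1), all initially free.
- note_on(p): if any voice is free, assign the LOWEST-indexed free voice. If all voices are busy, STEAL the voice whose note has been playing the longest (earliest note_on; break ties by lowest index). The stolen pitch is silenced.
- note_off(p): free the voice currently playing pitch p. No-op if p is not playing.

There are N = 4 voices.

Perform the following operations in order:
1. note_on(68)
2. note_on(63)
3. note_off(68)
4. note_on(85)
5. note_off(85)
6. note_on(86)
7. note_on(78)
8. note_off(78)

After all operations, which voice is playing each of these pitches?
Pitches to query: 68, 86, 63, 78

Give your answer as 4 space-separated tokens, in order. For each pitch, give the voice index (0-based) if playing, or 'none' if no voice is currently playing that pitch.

Answer: none 0 1 none

Derivation:
Op 1: note_on(68): voice 0 is free -> assigned | voices=[68 - - -]
Op 2: note_on(63): voice 1 is free -> assigned | voices=[68 63 - -]
Op 3: note_off(68): free voice 0 | voices=[- 63 - -]
Op 4: note_on(85): voice 0 is free -> assigned | voices=[85 63 - -]
Op 5: note_off(85): free voice 0 | voices=[- 63 - -]
Op 6: note_on(86): voice 0 is free -> assigned | voices=[86 63 - -]
Op 7: note_on(78): voice 2 is free -> assigned | voices=[86 63 78 -]
Op 8: note_off(78): free voice 2 | voices=[86 63 - -]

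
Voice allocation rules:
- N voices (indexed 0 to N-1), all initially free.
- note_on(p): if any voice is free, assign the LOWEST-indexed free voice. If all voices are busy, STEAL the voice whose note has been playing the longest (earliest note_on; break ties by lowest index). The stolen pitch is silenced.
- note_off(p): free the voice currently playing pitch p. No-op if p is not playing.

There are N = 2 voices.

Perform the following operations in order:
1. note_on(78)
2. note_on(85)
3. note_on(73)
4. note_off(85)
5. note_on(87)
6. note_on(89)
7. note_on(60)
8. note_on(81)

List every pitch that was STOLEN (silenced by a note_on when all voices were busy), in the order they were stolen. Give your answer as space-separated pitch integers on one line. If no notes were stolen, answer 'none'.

Answer: 78 73 87 89

Derivation:
Op 1: note_on(78): voice 0 is free -> assigned | voices=[78 -]
Op 2: note_on(85): voice 1 is free -> assigned | voices=[78 85]
Op 3: note_on(73): all voices busy, STEAL voice 0 (pitch 78, oldest) -> assign | voices=[73 85]
Op 4: note_off(85): free voice 1 | voices=[73 -]
Op 5: note_on(87): voice 1 is free -> assigned | voices=[73 87]
Op 6: note_on(89): all voices busy, STEAL voice 0 (pitch 73, oldest) -> assign | voices=[89 87]
Op 7: note_on(60): all voices busy, STEAL voice 1 (pitch 87, oldest) -> assign | voices=[89 60]
Op 8: note_on(81): all voices busy, STEAL voice 0 (pitch 89, oldest) -> assign | voices=[81 60]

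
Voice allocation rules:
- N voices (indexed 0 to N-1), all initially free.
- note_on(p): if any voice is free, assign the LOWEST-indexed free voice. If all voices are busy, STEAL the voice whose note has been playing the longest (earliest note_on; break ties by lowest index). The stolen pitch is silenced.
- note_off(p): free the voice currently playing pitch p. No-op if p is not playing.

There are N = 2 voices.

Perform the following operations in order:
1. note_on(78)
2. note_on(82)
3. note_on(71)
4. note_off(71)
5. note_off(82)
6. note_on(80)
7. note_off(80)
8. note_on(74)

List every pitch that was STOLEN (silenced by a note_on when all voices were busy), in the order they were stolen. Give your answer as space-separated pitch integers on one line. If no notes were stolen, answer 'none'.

Answer: 78

Derivation:
Op 1: note_on(78): voice 0 is free -> assigned | voices=[78 -]
Op 2: note_on(82): voice 1 is free -> assigned | voices=[78 82]
Op 3: note_on(71): all voices busy, STEAL voice 0 (pitch 78, oldest) -> assign | voices=[71 82]
Op 4: note_off(71): free voice 0 | voices=[- 82]
Op 5: note_off(82): free voice 1 | voices=[- -]
Op 6: note_on(80): voice 0 is free -> assigned | voices=[80 -]
Op 7: note_off(80): free voice 0 | voices=[- -]
Op 8: note_on(74): voice 0 is free -> assigned | voices=[74 -]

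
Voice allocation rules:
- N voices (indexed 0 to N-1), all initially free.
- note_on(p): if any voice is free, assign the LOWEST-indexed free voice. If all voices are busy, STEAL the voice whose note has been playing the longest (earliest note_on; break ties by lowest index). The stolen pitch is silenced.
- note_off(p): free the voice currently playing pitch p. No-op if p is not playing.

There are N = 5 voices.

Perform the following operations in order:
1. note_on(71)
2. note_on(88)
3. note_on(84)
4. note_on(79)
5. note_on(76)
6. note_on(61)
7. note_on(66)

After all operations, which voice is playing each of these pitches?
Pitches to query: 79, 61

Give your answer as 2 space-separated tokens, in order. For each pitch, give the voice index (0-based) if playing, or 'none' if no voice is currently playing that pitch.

Answer: 3 0

Derivation:
Op 1: note_on(71): voice 0 is free -> assigned | voices=[71 - - - -]
Op 2: note_on(88): voice 1 is free -> assigned | voices=[71 88 - - -]
Op 3: note_on(84): voice 2 is free -> assigned | voices=[71 88 84 - -]
Op 4: note_on(79): voice 3 is free -> assigned | voices=[71 88 84 79 -]
Op 5: note_on(76): voice 4 is free -> assigned | voices=[71 88 84 79 76]
Op 6: note_on(61): all voices busy, STEAL voice 0 (pitch 71, oldest) -> assign | voices=[61 88 84 79 76]
Op 7: note_on(66): all voices busy, STEAL voice 1 (pitch 88, oldest) -> assign | voices=[61 66 84 79 76]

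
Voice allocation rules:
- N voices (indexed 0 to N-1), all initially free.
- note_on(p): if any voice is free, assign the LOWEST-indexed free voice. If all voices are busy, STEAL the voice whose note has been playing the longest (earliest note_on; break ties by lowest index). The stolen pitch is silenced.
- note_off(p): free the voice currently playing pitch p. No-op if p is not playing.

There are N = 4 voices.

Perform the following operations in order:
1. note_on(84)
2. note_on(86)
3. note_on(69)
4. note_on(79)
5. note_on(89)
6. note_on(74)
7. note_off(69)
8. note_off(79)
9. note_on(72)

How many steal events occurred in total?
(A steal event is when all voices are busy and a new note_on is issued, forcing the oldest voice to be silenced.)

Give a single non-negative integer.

Op 1: note_on(84): voice 0 is free -> assigned | voices=[84 - - -]
Op 2: note_on(86): voice 1 is free -> assigned | voices=[84 86 - -]
Op 3: note_on(69): voice 2 is free -> assigned | voices=[84 86 69 -]
Op 4: note_on(79): voice 3 is free -> assigned | voices=[84 86 69 79]
Op 5: note_on(89): all voices busy, STEAL voice 0 (pitch 84, oldest) -> assign | voices=[89 86 69 79]
Op 6: note_on(74): all voices busy, STEAL voice 1 (pitch 86, oldest) -> assign | voices=[89 74 69 79]
Op 7: note_off(69): free voice 2 | voices=[89 74 - 79]
Op 8: note_off(79): free voice 3 | voices=[89 74 - -]
Op 9: note_on(72): voice 2 is free -> assigned | voices=[89 74 72 -]

Answer: 2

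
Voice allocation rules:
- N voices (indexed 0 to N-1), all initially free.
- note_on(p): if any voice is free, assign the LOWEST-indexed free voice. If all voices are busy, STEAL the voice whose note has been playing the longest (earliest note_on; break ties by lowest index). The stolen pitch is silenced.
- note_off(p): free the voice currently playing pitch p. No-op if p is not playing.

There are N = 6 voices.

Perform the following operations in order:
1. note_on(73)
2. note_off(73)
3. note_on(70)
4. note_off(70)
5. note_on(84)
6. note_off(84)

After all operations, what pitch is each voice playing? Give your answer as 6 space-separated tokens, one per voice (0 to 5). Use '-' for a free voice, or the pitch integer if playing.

Answer: - - - - - -

Derivation:
Op 1: note_on(73): voice 0 is free -> assigned | voices=[73 - - - - -]
Op 2: note_off(73): free voice 0 | voices=[- - - - - -]
Op 3: note_on(70): voice 0 is free -> assigned | voices=[70 - - - - -]
Op 4: note_off(70): free voice 0 | voices=[- - - - - -]
Op 5: note_on(84): voice 0 is free -> assigned | voices=[84 - - - - -]
Op 6: note_off(84): free voice 0 | voices=[- - - - - -]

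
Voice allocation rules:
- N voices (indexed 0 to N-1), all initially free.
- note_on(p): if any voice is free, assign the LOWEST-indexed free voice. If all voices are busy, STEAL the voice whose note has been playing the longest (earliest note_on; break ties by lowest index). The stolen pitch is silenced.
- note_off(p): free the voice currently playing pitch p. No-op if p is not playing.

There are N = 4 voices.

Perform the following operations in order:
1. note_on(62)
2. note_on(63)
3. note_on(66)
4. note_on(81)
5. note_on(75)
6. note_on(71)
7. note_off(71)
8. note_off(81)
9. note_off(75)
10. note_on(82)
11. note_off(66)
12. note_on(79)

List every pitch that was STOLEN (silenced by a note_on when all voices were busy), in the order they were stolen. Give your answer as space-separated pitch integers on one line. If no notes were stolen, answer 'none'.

Answer: 62 63

Derivation:
Op 1: note_on(62): voice 0 is free -> assigned | voices=[62 - - -]
Op 2: note_on(63): voice 1 is free -> assigned | voices=[62 63 - -]
Op 3: note_on(66): voice 2 is free -> assigned | voices=[62 63 66 -]
Op 4: note_on(81): voice 3 is free -> assigned | voices=[62 63 66 81]
Op 5: note_on(75): all voices busy, STEAL voice 0 (pitch 62, oldest) -> assign | voices=[75 63 66 81]
Op 6: note_on(71): all voices busy, STEAL voice 1 (pitch 63, oldest) -> assign | voices=[75 71 66 81]
Op 7: note_off(71): free voice 1 | voices=[75 - 66 81]
Op 8: note_off(81): free voice 3 | voices=[75 - 66 -]
Op 9: note_off(75): free voice 0 | voices=[- - 66 -]
Op 10: note_on(82): voice 0 is free -> assigned | voices=[82 - 66 -]
Op 11: note_off(66): free voice 2 | voices=[82 - - -]
Op 12: note_on(79): voice 1 is free -> assigned | voices=[82 79 - -]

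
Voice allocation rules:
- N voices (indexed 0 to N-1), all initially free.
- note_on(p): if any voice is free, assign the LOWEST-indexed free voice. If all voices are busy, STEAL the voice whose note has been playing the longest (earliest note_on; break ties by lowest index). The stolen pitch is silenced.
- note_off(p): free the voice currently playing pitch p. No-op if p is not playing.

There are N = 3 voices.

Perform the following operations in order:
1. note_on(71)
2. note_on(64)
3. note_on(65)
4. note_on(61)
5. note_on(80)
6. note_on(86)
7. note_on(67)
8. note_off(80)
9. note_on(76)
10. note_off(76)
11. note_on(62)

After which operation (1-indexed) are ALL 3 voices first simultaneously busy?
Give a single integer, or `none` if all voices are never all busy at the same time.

Answer: 3

Derivation:
Op 1: note_on(71): voice 0 is free -> assigned | voices=[71 - -]
Op 2: note_on(64): voice 1 is free -> assigned | voices=[71 64 -]
Op 3: note_on(65): voice 2 is free -> assigned | voices=[71 64 65]
Op 4: note_on(61): all voices busy, STEAL voice 0 (pitch 71, oldest) -> assign | voices=[61 64 65]
Op 5: note_on(80): all voices busy, STEAL voice 1 (pitch 64, oldest) -> assign | voices=[61 80 65]
Op 6: note_on(86): all voices busy, STEAL voice 2 (pitch 65, oldest) -> assign | voices=[61 80 86]
Op 7: note_on(67): all voices busy, STEAL voice 0 (pitch 61, oldest) -> assign | voices=[67 80 86]
Op 8: note_off(80): free voice 1 | voices=[67 - 86]
Op 9: note_on(76): voice 1 is free -> assigned | voices=[67 76 86]
Op 10: note_off(76): free voice 1 | voices=[67 - 86]
Op 11: note_on(62): voice 1 is free -> assigned | voices=[67 62 86]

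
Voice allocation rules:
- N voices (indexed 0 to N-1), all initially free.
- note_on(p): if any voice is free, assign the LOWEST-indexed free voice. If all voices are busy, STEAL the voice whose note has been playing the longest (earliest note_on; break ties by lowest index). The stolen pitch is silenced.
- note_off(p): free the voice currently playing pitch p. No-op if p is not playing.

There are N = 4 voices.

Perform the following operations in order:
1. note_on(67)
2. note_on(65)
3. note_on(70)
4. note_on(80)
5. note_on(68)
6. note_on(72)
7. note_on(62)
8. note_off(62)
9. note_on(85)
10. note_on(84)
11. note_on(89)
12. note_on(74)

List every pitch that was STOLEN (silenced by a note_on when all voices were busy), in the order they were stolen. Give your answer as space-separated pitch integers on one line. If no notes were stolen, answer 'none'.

Answer: 67 65 70 80 68 72

Derivation:
Op 1: note_on(67): voice 0 is free -> assigned | voices=[67 - - -]
Op 2: note_on(65): voice 1 is free -> assigned | voices=[67 65 - -]
Op 3: note_on(70): voice 2 is free -> assigned | voices=[67 65 70 -]
Op 4: note_on(80): voice 3 is free -> assigned | voices=[67 65 70 80]
Op 5: note_on(68): all voices busy, STEAL voice 0 (pitch 67, oldest) -> assign | voices=[68 65 70 80]
Op 6: note_on(72): all voices busy, STEAL voice 1 (pitch 65, oldest) -> assign | voices=[68 72 70 80]
Op 7: note_on(62): all voices busy, STEAL voice 2 (pitch 70, oldest) -> assign | voices=[68 72 62 80]
Op 8: note_off(62): free voice 2 | voices=[68 72 - 80]
Op 9: note_on(85): voice 2 is free -> assigned | voices=[68 72 85 80]
Op 10: note_on(84): all voices busy, STEAL voice 3 (pitch 80, oldest) -> assign | voices=[68 72 85 84]
Op 11: note_on(89): all voices busy, STEAL voice 0 (pitch 68, oldest) -> assign | voices=[89 72 85 84]
Op 12: note_on(74): all voices busy, STEAL voice 1 (pitch 72, oldest) -> assign | voices=[89 74 85 84]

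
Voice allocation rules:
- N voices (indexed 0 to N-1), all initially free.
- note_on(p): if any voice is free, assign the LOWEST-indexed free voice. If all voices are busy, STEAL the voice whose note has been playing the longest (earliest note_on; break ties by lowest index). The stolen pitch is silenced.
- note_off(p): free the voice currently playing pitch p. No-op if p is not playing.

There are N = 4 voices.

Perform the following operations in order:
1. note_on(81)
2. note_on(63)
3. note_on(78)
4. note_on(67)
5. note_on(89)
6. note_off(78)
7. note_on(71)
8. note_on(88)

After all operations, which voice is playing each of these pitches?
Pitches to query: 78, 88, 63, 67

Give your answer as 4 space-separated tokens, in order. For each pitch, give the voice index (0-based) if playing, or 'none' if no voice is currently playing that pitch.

Op 1: note_on(81): voice 0 is free -> assigned | voices=[81 - - -]
Op 2: note_on(63): voice 1 is free -> assigned | voices=[81 63 - -]
Op 3: note_on(78): voice 2 is free -> assigned | voices=[81 63 78 -]
Op 4: note_on(67): voice 3 is free -> assigned | voices=[81 63 78 67]
Op 5: note_on(89): all voices busy, STEAL voice 0 (pitch 81, oldest) -> assign | voices=[89 63 78 67]
Op 6: note_off(78): free voice 2 | voices=[89 63 - 67]
Op 7: note_on(71): voice 2 is free -> assigned | voices=[89 63 71 67]
Op 8: note_on(88): all voices busy, STEAL voice 1 (pitch 63, oldest) -> assign | voices=[89 88 71 67]

Answer: none 1 none 3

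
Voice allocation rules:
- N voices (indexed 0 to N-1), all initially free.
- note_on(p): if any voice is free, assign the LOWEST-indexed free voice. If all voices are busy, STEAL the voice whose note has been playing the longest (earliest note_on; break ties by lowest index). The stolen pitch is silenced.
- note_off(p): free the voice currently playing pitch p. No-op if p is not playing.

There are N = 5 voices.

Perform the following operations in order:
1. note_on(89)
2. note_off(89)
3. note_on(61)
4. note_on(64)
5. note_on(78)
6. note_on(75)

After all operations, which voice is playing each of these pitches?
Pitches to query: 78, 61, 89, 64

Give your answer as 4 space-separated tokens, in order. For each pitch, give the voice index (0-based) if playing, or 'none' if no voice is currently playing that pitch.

Answer: 2 0 none 1

Derivation:
Op 1: note_on(89): voice 0 is free -> assigned | voices=[89 - - - -]
Op 2: note_off(89): free voice 0 | voices=[- - - - -]
Op 3: note_on(61): voice 0 is free -> assigned | voices=[61 - - - -]
Op 4: note_on(64): voice 1 is free -> assigned | voices=[61 64 - - -]
Op 5: note_on(78): voice 2 is free -> assigned | voices=[61 64 78 - -]
Op 6: note_on(75): voice 3 is free -> assigned | voices=[61 64 78 75 -]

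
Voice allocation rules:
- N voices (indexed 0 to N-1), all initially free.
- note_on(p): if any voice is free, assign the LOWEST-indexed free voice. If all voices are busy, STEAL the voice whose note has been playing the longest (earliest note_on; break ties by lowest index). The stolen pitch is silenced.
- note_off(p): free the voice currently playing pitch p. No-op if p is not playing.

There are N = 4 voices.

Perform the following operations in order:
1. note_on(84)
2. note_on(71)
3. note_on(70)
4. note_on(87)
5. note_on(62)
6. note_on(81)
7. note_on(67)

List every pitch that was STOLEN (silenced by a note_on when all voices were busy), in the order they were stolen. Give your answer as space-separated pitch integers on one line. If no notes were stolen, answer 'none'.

Op 1: note_on(84): voice 0 is free -> assigned | voices=[84 - - -]
Op 2: note_on(71): voice 1 is free -> assigned | voices=[84 71 - -]
Op 3: note_on(70): voice 2 is free -> assigned | voices=[84 71 70 -]
Op 4: note_on(87): voice 3 is free -> assigned | voices=[84 71 70 87]
Op 5: note_on(62): all voices busy, STEAL voice 0 (pitch 84, oldest) -> assign | voices=[62 71 70 87]
Op 6: note_on(81): all voices busy, STEAL voice 1 (pitch 71, oldest) -> assign | voices=[62 81 70 87]
Op 7: note_on(67): all voices busy, STEAL voice 2 (pitch 70, oldest) -> assign | voices=[62 81 67 87]

Answer: 84 71 70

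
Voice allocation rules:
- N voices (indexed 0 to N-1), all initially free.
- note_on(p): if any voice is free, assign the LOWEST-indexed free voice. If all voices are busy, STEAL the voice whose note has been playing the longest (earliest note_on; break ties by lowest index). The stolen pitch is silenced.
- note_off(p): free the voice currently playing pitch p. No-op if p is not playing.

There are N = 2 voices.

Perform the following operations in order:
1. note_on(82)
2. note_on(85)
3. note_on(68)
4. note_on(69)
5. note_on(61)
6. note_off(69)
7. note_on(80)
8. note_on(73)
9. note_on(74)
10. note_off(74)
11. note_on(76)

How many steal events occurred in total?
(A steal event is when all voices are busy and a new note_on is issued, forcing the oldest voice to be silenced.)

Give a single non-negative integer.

Answer: 5

Derivation:
Op 1: note_on(82): voice 0 is free -> assigned | voices=[82 -]
Op 2: note_on(85): voice 1 is free -> assigned | voices=[82 85]
Op 3: note_on(68): all voices busy, STEAL voice 0 (pitch 82, oldest) -> assign | voices=[68 85]
Op 4: note_on(69): all voices busy, STEAL voice 1 (pitch 85, oldest) -> assign | voices=[68 69]
Op 5: note_on(61): all voices busy, STEAL voice 0 (pitch 68, oldest) -> assign | voices=[61 69]
Op 6: note_off(69): free voice 1 | voices=[61 -]
Op 7: note_on(80): voice 1 is free -> assigned | voices=[61 80]
Op 8: note_on(73): all voices busy, STEAL voice 0 (pitch 61, oldest) -> assign | voices=[73 80]
Op 9: note_on(74): all voices busy, STEAL voice 1 (pitch 80, oldest) -> assign | voices=[73 74]
Op 10: note_off(74): free voice 1 | voices=[73 -]
Op 11: note_on(76): voice 1 is free -> assigned | voices=[73 76]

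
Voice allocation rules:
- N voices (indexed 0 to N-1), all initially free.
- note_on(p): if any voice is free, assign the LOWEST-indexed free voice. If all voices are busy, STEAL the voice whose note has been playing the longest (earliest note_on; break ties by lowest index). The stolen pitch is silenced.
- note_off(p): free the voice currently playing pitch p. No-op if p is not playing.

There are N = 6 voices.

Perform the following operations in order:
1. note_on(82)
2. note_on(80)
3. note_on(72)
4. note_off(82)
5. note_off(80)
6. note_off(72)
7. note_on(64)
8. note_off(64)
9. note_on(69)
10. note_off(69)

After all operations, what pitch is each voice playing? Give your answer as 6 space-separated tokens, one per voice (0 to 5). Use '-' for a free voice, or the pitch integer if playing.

Op 1: note_on(82): voice 0 is free -> assigned | voices=[82 - - - - -]
Op 2: note_on(80): voice 1 is free -> assigned | voices=[82 80 - - - -]
Op 3: note_on(72): voice 2 is free -> assigned | voices=[82 80 72 - - -]
Op 4: note_off(82): free voice 0 | voices=[- 80 72 - - -]
Op 5: note_off(80): free voice 1 | voices=[- - 72 - - -]
Op 6: note_off(72): free voice 2 | voices=[- - - - - -]
Op 7: note_on(64): voice 0 is free -> assigned | voices=[64 - - - - -]
Op 8: note_off(64): free voice 0 | voices=[- - - - - -]
Op 9: note_on(69): voice 0 is free -> assigned | voices=[69 - - - - -]
Op 10: note_off(69): free voice 0 | voices=[- - - - - -]

Answer: - - - - - -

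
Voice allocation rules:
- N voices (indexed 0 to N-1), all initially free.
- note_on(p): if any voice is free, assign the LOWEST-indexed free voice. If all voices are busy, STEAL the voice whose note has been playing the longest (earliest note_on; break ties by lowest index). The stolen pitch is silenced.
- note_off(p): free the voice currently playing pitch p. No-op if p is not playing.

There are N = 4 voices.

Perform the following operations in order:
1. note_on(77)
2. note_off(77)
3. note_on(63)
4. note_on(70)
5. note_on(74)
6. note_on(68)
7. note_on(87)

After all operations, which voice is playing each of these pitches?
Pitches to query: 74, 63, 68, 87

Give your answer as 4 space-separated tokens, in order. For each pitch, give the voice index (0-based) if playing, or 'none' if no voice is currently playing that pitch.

Op 1: note_on(77): voice 0 is free -> assigned | voices=[77 - - -]
Op 2: note_off(77): free voice 0 | voices=[- - - -]
Op 3: note_on(63): voice 0 is free -> assigned | voices=[63 - - -]
Op 4: note_on(70): voice 1 is free -> assigned | voices=[63 70 - -]
Op 5: note_on(74): voice 2 is free -> assigned | voices=[63 70 74 -]
Op 6: note_on(68): voice 3 is free -> assigned | voices=[63 70 74 68]
Op 7: note_on(87): all voices busy, STEAL voice 0 (pitch 63, oldest) -> assign | voices=[87 70 74 68]

Answer: 2 none 3 0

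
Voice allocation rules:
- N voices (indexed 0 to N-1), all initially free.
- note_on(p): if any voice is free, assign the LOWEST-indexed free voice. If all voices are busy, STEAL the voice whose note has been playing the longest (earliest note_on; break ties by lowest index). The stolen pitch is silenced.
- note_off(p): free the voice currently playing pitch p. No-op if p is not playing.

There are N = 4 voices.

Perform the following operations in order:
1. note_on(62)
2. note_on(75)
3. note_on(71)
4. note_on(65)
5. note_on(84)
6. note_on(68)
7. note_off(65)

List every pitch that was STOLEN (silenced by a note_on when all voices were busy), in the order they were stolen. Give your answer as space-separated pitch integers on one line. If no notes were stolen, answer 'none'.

Op 1: note_on(62): voice 0 is free -> assigned | voices=[62 - - -]
Op 2: note_on(75): voice 1 is free -> assigned | voices=[62 75 - -]
Op 3: note_on(71): voice 2 is free -> assigned | voices=[62 75 71 -]
Op 4: note_on(65): voice 3 is free -> assigned | voices=[62 75 71 65]
Op 5: note_on(84): all voices busy, STEAL voice 0 (pitch 62, oldest) -> assign | voices=[84 75 71 65]
Op 6: note_on(68): all voices busy, STEAL voice 1 (pitch 75, oldest) -> assign | voices=[84 68 71 65]
Op 7: note_off(65): free voice 3 | voices=[84 68 71 -]

Answer: 62 75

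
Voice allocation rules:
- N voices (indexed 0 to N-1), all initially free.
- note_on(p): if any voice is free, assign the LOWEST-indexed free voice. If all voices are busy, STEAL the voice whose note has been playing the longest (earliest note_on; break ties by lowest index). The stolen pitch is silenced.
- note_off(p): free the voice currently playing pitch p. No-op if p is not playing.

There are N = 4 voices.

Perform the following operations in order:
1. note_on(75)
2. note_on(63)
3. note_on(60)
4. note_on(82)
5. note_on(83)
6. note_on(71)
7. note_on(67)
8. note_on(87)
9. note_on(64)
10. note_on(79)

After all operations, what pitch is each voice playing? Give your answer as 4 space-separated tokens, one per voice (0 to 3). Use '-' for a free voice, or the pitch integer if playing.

Op 1: note_on(75): voice 0 is free -> assigned | voices=[75 - - -]
Op 2: note_on(63): voice 1 is free -> assigned | voices=[75 63 - -]
Op 3: note_on(60): voice 2 is free -> assigned | voices=[75 63 60 -]
Op 4: note_on(82): voice 3 is free -> assigned | voices=[75 63 60 82]
Op 5: note_on(83): all voices busy, STEAL voice 0 (pitch 75, oldest) -> assign | voices=[83 63 60 82]
Op 6: note_on(71): all voices busy, STEAL voice 1 (pitch 63, oldest) -> assign | voices=[83 71 60 82]
Op 7: note_on(67): all voices busy, STEAL voice 2 (pitch 60, oldest) -> assign | voices=[83 71 67 82]
Op 8: note_on(87): all voices busy, STEAL voice 3 (pitch 82, oldest) -> assign | voices=[83 71 67 87]
Op 9: note_on(64): all voices busy, STEAL voice 0 (pitch 83, oldest) -> assign | voices=[64 71 67 87]
Op 10: note_on(79): all voices busy, STEAL voice 1 (pitch 71, oldest) -> assign | voices=[64 79 67 87]

Answer: 64 79 67 87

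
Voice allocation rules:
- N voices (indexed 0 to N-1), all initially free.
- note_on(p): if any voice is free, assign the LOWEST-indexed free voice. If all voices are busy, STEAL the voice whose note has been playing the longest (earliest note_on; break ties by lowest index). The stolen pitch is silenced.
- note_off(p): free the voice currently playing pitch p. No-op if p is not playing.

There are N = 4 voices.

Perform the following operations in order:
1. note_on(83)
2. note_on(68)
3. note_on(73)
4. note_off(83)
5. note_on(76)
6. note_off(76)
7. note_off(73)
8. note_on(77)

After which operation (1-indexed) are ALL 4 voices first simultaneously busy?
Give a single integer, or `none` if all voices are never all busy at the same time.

Op 1: note_on(83): voice 0 is free -> assigned | voices=[83 - - -]
Op 2: note_on(68): voice 1 is free -> assigned | voices=[83 68 - -]
Op 3: note_on(73): voice 2 is free -> assigned | voices=[83 68 73 -]
Op 4: note_off(83): free voice 0 | voices=[- 68 73 -]
Op 5: note_on(76): voice 0 is free -> assigned | voices=[76 68 73 -]
Op 6: note_off(76): free voice 0 | voices=[- 68 73 -]
Op 7: note_off(73): free voice 2 | voices=[- 68 - -]
Op 8: note_on(77): voice 0 is free -> assigned | voices=[77 68 - -]

Answer: none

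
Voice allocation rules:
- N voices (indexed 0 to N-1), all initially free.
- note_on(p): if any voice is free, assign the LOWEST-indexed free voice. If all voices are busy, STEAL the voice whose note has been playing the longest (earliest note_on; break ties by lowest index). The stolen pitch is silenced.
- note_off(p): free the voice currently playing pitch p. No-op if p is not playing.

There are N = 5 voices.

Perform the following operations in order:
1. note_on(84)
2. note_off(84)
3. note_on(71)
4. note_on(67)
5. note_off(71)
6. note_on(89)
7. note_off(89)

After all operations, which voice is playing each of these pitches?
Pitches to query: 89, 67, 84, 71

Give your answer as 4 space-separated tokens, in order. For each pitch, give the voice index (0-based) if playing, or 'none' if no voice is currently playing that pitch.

Op 1: note_on(84): voice 0 is free -> assigned | voices=[84 - - - -]
Op 2: note_off(84): free voice 0 | voices=[- - - - -]
Op 3: note_on(71): voice 0 is free -> assigned | voices=[71 - - - -]
Op 4: note_on(67): voice 1 is free -> assigned | voices=[71 67 - - -]
Op 5: note_off(71): free voice 0 | voices=[- 67 - - -]
Op 6: note_on(89): voice 0 is free -> assigned | voices=[89 67 - - -]
Op 7: note_off(89): free voice 0 | voices=[- 67 - - -]

Answer: none 1 none none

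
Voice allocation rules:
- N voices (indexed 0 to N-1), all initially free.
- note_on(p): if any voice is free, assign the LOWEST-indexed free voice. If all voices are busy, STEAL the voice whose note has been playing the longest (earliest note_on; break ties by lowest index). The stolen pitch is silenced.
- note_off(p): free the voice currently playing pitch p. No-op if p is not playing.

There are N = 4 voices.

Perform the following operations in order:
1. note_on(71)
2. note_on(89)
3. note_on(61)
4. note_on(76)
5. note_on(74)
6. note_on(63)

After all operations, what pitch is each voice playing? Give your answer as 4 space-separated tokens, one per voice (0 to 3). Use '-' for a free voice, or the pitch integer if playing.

Op 1: note_on(71): voice 0 is free -> assigned | voices=[71 - - -]
Op 2: note_on(89): voice 1 is free -> assigned | voices=[71 89 - -]
Op 3: note_on(61): voice 2 is free -> assigned | voices=[71 89 61 -]
Op 4: note_on(76): voice 3 is free -> assigned | voices=[71 89 61 76]
Op 5: note_on(74): all voices busy, STEAL voice 0 (pitch 71, oldest) -> assign | voices=[74 89 61 76]
Op 6: note_on(63): all voices busy, STEAL voice 1 (pitch 89, oldest) -> assign | voices=[74 63 61 76]

Answer: 74 63 61 76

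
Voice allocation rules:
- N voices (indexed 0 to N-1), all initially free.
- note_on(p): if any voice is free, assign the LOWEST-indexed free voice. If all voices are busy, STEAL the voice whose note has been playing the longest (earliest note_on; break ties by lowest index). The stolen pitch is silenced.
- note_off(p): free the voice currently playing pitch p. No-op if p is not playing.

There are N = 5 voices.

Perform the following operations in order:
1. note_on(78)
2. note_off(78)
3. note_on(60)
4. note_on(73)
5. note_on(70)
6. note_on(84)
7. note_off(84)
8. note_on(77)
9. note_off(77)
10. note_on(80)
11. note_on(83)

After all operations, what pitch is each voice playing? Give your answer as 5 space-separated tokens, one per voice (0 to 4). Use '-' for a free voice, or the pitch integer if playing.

Op 1: note_on(78): voice 0 is free -> assigned | voices=[78 - - - -]
Op 2: note_off(78): free voice 0 | voices=[- - - - -]
Op 3: note_on(60): voice 0 is free -> assigned | voices=[60 - - - -]
Op 4: note_on(73): voice 1 is free -> assigned | voices=[60 73 - - -]
Op 5: note_on(70): voice 2 is free -> assigned | voices=[60 73 70 - -]
Op 6: note_on(84): voice 3 is free -> assigned | voices=[60 73 70 84 -]
Op 7: note_off(84): free voice 3 | voices=[60 73 70 - -]
Op 8: note_on(77): voice 3 is free -> assigned | voices=[60 73 70 77 -]
Op 9: note_off(77): free voice 3 | voices=[60 73 70 - -]
Op 10: note_on(80): voice 3 is free -> assigned | voices=[60 73 70 80 -]
Op 11: note_on(83): voice 4 is free -> assigned | voices=[60 73 70 80 83]

Answer: 60 73 70 80 83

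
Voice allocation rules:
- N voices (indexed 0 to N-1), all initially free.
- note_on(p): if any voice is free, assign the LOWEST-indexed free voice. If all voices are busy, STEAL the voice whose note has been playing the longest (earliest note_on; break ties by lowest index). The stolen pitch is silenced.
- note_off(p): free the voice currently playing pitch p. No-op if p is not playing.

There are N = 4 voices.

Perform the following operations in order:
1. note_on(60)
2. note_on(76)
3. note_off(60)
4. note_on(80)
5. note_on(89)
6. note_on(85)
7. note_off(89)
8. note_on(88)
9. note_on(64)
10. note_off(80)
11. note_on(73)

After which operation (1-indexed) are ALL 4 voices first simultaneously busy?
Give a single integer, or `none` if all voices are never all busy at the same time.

Answer: 6

Derivation:
Op 1: note_on(60): voice 0 is free -> assigned | voices=[60 - - -]
Op 2: note_on(76): voice 1 is free -> assigned | voices=[60 76 - -]
Op 3: note_off(60): free voice 0 | voices=[- 76 - -]
Op 4: note_on(80): voice 0 is free -> assigned | voices=[80 76 - -]
Op 5: note_on(89): voice 2 is free -> assigned | voices=[80 76 89 -]
Op 6: note_on(85): voice 3 is free -> assigned | voices=[80 76 89 85]
Op 7: note_off(89): free voice 2 | voices=[80 76 - 85]
Op 8: note_on(88): voice 2 is free -> assigned | voices=[80 76 88 85]
Op 9: note_on(64): all voices busy, STEAL voice 1 (pitch 76, oldest) -> assign | voices=[80 64 88 85]
Op 10: note_off(80): free voice 0 | voices=[- 64 88 85]
Op 11: note_on(73): voice 0 is free -> assigned | voices=[73 64 88 85]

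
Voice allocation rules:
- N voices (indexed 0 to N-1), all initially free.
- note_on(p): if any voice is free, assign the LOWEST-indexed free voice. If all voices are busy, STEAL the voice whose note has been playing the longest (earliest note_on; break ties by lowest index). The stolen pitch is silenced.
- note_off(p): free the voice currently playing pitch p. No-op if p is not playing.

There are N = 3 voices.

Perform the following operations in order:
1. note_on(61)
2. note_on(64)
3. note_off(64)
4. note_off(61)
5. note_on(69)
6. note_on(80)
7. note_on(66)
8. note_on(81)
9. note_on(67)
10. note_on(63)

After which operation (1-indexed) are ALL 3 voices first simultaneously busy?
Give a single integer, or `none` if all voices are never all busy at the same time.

Answer: 7

Derivation:
Op 1: note_on(61): voice 0 is free -> assigned | voices=[61 - -]
Op 2: note_on(64): voice 1 is free -> assigned | voices=[61 64 -]
Op 3: note_off(64): free voice 1 | voices=[61 - -]
Op 4: note_off(61): free voice 0 | voices=[- - -]
Op 5: note_on(69): voice 0 is free -> assigned | voices=[69 - -]
Op 6: note_on(80): voice 1 is free -> assigned | voices=[69 80 -]
Op 7: note_on(66): voice 2 is free -> assigned | voices=[69 80 66]
Op 8: note_on(81): all voices busy, STEAL voice 0 (pitch 69, oldest) -> assign | voices=[81 80 66]
Op 9: note_on(67): all voices busy, STEAL voice 1 (pitch 80, oldest) -> assign | voices=[81 67 66]
Op 10: note_on(63): all voices busy, STEAL voice 2 (pitch 66, oldest) -> assign | voices=[81 67 63]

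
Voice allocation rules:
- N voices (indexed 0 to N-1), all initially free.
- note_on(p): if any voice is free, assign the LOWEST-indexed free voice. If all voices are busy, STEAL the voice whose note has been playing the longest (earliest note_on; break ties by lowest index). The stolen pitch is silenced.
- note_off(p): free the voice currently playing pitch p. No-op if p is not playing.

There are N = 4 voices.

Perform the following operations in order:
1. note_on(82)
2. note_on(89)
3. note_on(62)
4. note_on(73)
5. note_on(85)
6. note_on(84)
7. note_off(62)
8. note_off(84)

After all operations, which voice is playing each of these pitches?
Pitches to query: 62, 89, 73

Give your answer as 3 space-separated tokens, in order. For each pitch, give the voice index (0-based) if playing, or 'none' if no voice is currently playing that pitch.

Op 1: note_on(82): voice 0 is free -> assigned | voices=[82 - - -]
Op 2: note_on(89): voice 1 is free -> assigned | voices=[82 89 - -]
Op 3: note_on(62): voice 2 is free -> assigned | voices=[82 89 62 -]
Op 4: note_on(73): voice 3 is free -> assigned | voices=[82 89 62 73]
Op 5: note_on(85): all voices busy, STEAL voice 0 (pitch 82, oldest) -> assign | voices=[85 89 62 73]
Op 6: note_on(84): all voices busy, STEAL voice 1 (pitch 89, oldest) -> assign | voices=[85 84 62 73]
Op 7: note_off(62): free voice 2 | voices=[85 84 - 73]
Op 8: note_off(84): free voice 1 | voices=[85 - - 73]

Answer: none none 3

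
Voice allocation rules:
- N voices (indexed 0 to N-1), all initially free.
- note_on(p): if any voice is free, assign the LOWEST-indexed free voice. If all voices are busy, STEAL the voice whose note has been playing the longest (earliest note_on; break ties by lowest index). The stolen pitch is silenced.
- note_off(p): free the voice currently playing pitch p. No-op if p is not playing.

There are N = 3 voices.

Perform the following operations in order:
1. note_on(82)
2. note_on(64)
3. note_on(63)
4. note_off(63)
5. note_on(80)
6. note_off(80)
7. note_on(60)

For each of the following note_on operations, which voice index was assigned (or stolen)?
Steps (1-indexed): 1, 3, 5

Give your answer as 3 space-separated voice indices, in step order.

Op 1: note_on(82): voice 0 is free -> assigned | voices=[82 - -]
Op 2: note_on(64): voice 1 is free -> assigned | voices=[82 64 -]
Op 3: note_on(63): voice 2 is free -> assigned | voices=[82 64 63]
Op 4: note_off(63): free voice 2 | voices=[82 64 -]
Op 5: note_on(80): voice 2 is free -> assigned | voices=[82 64 80]
Op 6: note_off(80): free voice 2 | voices=[82 64 -]
Op 7: note_on(60): voice 2 is free -> assigned | voices=[82 64 60]

Answer: 0 2 2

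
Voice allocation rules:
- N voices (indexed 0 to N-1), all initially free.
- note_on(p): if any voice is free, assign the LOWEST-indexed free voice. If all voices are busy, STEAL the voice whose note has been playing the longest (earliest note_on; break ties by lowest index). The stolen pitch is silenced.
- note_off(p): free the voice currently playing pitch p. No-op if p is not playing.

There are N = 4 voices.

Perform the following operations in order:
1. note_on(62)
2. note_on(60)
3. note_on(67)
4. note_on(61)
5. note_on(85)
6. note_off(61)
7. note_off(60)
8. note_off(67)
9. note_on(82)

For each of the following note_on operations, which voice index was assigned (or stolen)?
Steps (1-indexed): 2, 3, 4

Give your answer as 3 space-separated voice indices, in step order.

Answer: 1 2 3

Derivation:
Op 1: note_on(62): voice 0 is free -> assigned | voices=[62 - - -]
Op 2: note_on(60): voice 1 is free -> assigned | voices=[62 60 - -]
Op 3: note_on(67): voice 2 is free -> assigned | voices=[62 60 67 -]
Op 4: note_on(61): voice 3 is free -> assigned | voices=[62 60 67 61]
Op 5: note_on(85): all voices busy, STEAL voice 0 (pitch 62, oldest) -> assign | voices=[85 60 67 61]
Op 6: note_off(61): free voice 3 | voices=[85 60 67 -]
Op 7: note_off(60): free voice 1 | voices=[85 - 67 -]
Op 8: note_off(67): free voice 2 | voices=[85 - - -]
Op 9: note_on(82): voice 1 is free -> assigned | voices=[85 82 - -]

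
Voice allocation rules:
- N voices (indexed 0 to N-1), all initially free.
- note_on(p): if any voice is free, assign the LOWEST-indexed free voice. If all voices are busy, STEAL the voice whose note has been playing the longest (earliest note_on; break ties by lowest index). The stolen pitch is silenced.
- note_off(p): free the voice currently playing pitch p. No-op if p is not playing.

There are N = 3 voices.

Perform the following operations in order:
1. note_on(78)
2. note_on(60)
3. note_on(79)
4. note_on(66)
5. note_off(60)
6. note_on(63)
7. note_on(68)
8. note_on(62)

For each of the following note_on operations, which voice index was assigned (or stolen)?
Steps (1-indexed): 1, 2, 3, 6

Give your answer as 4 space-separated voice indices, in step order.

Op 1: note_on(78): voice 0 is free -> assigned | voices=[78 - -]
Op 2: note_on(60): voice 1 is free -> assigned | voices=[78 60 -]
Op 3: note_on(79): voice 2 is free -> assigned | voices=[78 60 79]
Op 4: note_on(66): all voices busy, STEAL voice 0 (pitch 78, oldest) -> assign | voices=[66 60 79]
Op 5: note_off(60): free voice 1 | voices=[66 - 79]
Op 6: note_on(63): voice 1 is free -> assigned | voices=[66 63 79]
Op 7: note_on(68): all voices busy, STEAL voice 2 (pitch 79, oldest) -> assign | voices=[66 63 68]
Op 8: note_on(62): all voices busy, STEAL voice 0 (pitch 66, oldest) -> assign | voices=[62 63 68]

Answer: 0 1 2 1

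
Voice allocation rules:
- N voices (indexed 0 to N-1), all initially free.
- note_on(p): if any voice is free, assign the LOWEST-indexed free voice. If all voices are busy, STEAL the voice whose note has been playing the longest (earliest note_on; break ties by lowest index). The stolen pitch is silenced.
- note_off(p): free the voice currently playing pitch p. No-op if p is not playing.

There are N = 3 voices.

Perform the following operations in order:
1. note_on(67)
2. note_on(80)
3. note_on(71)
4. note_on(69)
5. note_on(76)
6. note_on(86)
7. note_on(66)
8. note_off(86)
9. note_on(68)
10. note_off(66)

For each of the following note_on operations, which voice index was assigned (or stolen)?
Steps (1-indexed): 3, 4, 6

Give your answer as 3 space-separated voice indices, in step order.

Answer: 2 0 2

Derivation:
Op 1: note_on(67): voice 0 is free -> assigned | voices=[67 - -]
Op 2: note_on(80): voice 1 is free -> assigned | voices=[67 80 -]
Op 3: note_on(71): voice 2 is free -> assigned | voices=[67 80 71]
Op 4: note_on(69): all voices busy, STEAL voice 0 (pitch 67, oldest) -> assign | voices=[69 80 71]
Op 5: note_on(76): all voices busy, STEAL voice 1 (pitch 80, oldest) -> assign | voices=[69 76 71]
Op 6: note_on(86): all voices busy, STEAL voice 2 (pitch 71, oldest) -> assign | voices=[69 76 86]
Op 7: note_on(66): all voices busy, STEAL voice 0 (pitch 69, oldest) -> assign | voices=[66 76 86]
Op 8: note_off(86): free voice 2 | voices=[66 76 -]
Op 9: note_on(68): voice 2 is free -> assigned | voices=[66 76 68]
Op 10: note_off(66): free voice 0 | voices=[- 76 68]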